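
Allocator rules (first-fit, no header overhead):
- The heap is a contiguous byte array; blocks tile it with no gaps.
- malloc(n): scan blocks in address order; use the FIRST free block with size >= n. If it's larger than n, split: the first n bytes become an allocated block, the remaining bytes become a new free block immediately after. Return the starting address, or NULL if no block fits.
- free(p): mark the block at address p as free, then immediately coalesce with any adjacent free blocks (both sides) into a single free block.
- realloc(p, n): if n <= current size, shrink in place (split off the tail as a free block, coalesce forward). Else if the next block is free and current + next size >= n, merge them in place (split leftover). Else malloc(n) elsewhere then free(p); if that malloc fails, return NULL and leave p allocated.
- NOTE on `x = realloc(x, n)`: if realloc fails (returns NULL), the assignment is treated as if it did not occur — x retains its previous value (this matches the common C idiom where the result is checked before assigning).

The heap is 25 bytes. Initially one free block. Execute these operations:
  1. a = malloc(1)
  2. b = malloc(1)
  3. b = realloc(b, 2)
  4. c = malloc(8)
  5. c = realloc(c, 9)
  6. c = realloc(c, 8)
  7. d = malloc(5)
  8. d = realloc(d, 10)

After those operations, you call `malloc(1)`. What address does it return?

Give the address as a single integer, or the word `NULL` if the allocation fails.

Answer: 21

Derivation:
Op 1: a = malloc(1) -> a = 0; heap: [0-0 ALLOC][1-24 FREE]
Op 2: b = malloc(1) -> b = 1; heap: [0-0 ALLOC][1-1 ALLOC][2-24 FREE]
Op 3: b = realloc(b, 2) -> b = 1; heap: [0-0 ALLOC][1-2 ALLOC][3-24 FREE]
Op 4: c = malloc(8) -> c = 3; heap: [0-0 ALLOC][1-2 ALLOC][3-10 ALLOC][11-24 FREE]
Op 5: c = realloc(c, 9) -> c = 3; heap: [0-0 ALLOC][1-2 ALLOC][3-11 ALLOC][12-24 FREE]
Op 6: c = realloc(c, 8) -> c = 3; heap: [0-0 ALLOC][1-2 ALLOC][3-10 ALLOC][11-24 FREE]
Op 7: d = malloc(5) -> d = 11; heap: [0-0 ALLOC][1-2 ALLOC][3-10 ALLOC][11-15 ALLOC][16-24 FREE]
Op 8: d = realloc(d, 10) -> d = 11; heap: [0-0 ALLOC][1-2 ALLOC][3-10 ALLOC][11-20 ALLOC][21-24 FREE]
malloc(1): first-fit scan over [0-0 ALLOC][1-2 ALLOC][3-10 ALLOC][11-20 ALLOC][21-24 FREE] -> 21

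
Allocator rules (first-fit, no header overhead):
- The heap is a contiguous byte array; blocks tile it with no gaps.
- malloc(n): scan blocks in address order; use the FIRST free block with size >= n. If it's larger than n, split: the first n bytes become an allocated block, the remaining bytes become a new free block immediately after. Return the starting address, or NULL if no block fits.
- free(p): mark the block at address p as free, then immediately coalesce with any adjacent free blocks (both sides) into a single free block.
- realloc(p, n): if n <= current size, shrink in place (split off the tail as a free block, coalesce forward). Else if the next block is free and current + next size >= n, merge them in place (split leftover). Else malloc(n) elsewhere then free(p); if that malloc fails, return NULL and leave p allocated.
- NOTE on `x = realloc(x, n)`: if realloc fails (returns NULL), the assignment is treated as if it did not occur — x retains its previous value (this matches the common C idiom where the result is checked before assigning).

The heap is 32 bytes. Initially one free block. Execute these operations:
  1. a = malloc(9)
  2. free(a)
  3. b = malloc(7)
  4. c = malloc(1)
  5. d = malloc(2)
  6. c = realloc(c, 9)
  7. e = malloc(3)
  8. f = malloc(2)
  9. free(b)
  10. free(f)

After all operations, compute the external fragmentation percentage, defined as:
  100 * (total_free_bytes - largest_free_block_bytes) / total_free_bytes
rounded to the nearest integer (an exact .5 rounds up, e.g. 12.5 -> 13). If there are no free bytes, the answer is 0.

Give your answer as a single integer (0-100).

Op 1: a = malloc(9) -> a = 0; heap: [0-8 ALLOC][9-31 FREE]
Op 2: free(a) -> (freed a); heap: [0-31 FREE]
Op 3: b = malloc(7) -> b = 0; heap: [0-6 ALLOC][7-31 FREE]
Op 4: c = malloc(1) -> c = 7; heap: [0-6 ALLOC][7-7 ALLOC][8-31 FREE]
Op 5: d = malloc(2) -> d = 8; heap: [0-6 ALLOC][7-7 ALLOC][8-9 ALLOC][10-31 FREE]
Op 6: c = realloc(c, 9) -> c = 10; heap: [0-6 ALLOC][7-7 FREE][8-9 ALLOC][10-18 ALLOC][19-31 FREE]
Op 7: e = malloc(3) -> e = 19; heap: [0-6 ALLOC][7-7 FREE][8-9 ALLOC][10-18 ALLOC][19-21 ALLOC][22-31 FREE]
Op 8: f = malloc(2) -> f = 22; heap: [0-6 ALLOC][7-7 FREE][8-9 ALLOC][10-18 ALLOC][19-21 ALLOC][22-23 ALLOC][24-31 FREE]
Op 9: free(b) -> (freed b); heap: [0-7 FREE][8-9 ALLOC][10-18 ALLOC][19-21 ALLOC][22-23 ALLOC][24-31 FREE]
Op 10: free(f) -> (freed f); heap: [0-7 FREE][8-9 ALLOC][10-18 ALLOC][19-21 ALLOC][22-31 FREE]
Free blocks: [8 10] total_free=18 largest=10 -> 100*(18-10)/18 = 800/18 ≈ 44.444 -> rounds to 44

Answer: 44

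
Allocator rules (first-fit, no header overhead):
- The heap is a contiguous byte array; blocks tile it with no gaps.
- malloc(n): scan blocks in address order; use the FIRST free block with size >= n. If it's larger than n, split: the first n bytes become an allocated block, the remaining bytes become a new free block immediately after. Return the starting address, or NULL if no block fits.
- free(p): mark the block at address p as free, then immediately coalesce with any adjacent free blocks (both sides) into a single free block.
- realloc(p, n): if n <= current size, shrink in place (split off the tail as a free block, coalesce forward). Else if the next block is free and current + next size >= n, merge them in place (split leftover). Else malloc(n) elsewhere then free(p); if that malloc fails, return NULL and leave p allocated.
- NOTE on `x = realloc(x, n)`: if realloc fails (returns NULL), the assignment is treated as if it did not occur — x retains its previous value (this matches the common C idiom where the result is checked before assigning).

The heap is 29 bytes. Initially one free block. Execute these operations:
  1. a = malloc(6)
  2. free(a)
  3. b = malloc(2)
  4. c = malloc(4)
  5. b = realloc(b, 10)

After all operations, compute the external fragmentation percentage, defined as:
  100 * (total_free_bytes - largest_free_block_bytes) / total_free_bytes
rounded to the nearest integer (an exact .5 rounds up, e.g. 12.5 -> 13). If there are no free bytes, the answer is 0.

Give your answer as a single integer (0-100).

Op 1: a = malloc(6) -> a = 0; heap: [0-5 ALLOC][6-28 FREE]
Op 2: free(a) -> (freed a); heap: [0-28 FREE]
Op 3: b = malloc(2) -> b = 0; heap: [0-1 ALLOC][2-28 FREE]
Op 4: c = malloc(4) -> c = 2; heap: [0-1 ALLOC][2-5 ALLOC][6-28 FREE]
Op 5: b = realloc(b, 10) -> b = 6; heap: [0-1 FREE][2-5 ALLOC][6-15 ALLOC][16-28 FREE]
Free blocks: [2 13] total_free=15 largest=13 -> 100*(15-13)/15 = 200/15 ≈ 13.333 -> rounds to 13

Answer: 13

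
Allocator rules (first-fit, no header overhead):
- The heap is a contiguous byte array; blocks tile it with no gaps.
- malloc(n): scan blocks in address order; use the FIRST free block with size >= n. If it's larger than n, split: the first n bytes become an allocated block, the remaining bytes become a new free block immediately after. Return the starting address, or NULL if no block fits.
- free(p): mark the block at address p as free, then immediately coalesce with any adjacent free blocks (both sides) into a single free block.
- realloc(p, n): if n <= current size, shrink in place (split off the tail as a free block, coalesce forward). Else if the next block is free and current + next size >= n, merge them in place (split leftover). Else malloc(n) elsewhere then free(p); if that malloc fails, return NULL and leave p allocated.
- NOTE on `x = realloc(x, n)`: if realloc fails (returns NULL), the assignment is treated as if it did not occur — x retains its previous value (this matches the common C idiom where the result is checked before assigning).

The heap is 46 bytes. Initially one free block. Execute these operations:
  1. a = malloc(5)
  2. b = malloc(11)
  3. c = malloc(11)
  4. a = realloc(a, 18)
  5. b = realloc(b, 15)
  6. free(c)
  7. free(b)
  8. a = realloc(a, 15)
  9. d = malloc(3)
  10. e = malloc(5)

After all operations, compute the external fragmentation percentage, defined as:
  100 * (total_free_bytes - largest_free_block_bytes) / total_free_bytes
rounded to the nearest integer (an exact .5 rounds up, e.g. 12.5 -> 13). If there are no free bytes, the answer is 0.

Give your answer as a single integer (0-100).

Op 1: a = malloc(5) -> a = 0; heap: [0-4 ALLOC][5-45 FREE]
Op 2: b = malloc(11) -> b = 5; heap: [0-4 ALLOC][5-15 ALLOC][16-45 FREE]
Op 3: c = malloc(11) -> c = 16; heap: [0-4 ALLOC][5-15 ALLOC][16-26 ALLOC][27-45 FREE]
Op 4: a = realloc(a, 18) -> a = 27; heap: [0-4 FREE][5-15 ALLOC][16-26 ALLOC][27-44 ALLOC][45-45 FREE]
Op 5: b = realloc(b, 15) -> NULL (b unchanged); heap: [0-4 FREE][5-15 ALLOC][16-26 ALLOC][27-44 ALLOC][45-45 FREE]
Op 6: free(c) -> (freed c); heap: [0-4 FREE][5-15 ALLOC][16-26 FREE][27-44 ALLOC][45-45 FREE]
Op 7: free(b) -> (freed b); heap: [0-26 FREE][27-44 ALLOC][45-45 FREE]
Op 8: a = realloc(a, 15) -> a = 27; heap: [0-26 FREE][27-41 ALLOC][42-45 FREE]
Op 9: d = malloc(3) -> d = 0; heap: [0-2 ALLOC][3-26 FREE][27-41 ALLOC][42-45 FREE]
Op 10: e = malloc(5) -> e = 3; heap: [0-2 ALLOC][3-7 ALLOC][8-26 FREE][27-41 ALLOC][42-45 FREE]
Free blocks: [19 4] total_free=23 largest=19 -> 100*(23-19)/23 = 400/23 ≈ 17.391 -> rounds to 17

Answer: 17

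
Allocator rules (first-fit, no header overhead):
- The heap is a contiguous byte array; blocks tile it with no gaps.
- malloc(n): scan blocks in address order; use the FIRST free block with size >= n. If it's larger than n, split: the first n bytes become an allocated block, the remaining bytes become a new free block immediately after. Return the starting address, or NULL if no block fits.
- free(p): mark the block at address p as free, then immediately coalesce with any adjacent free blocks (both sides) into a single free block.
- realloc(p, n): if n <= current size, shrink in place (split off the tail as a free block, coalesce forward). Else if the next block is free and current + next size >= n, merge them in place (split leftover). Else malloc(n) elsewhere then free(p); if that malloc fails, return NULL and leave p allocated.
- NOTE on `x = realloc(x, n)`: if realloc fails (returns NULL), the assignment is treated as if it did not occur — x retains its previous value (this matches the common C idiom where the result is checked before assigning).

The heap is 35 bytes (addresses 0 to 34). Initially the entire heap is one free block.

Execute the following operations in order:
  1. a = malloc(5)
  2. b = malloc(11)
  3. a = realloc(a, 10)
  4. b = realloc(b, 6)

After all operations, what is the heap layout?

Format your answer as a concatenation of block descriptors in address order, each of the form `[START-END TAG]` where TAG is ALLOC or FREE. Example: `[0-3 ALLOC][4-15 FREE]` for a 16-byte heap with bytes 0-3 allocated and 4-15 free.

Answer: [0-4 FREE][5-10 ALLOC][11-15 FREE][16-25 ALLOC][26-34 FREE]

Derivation:
Op 1: a = malloc(5) -> a = 0; heap: [0-4 ALLOC][5-34 FREE]
Op 2: b = malloc(11) -> b = 5; heap: [0-4 ALLOC][5-15 ALLOC][16-34 FREE]
Op 3: a = realloc(a, 10) -> a = 16; heap: [0-4 FREE][5-15 ALLOC][16-25 ALLOC][26-34 FREE]
Op 4: b = realloc(b, 6) -> b = 5; heap: [0-4 FREE][5-10 ALLOC][11-15 FREE][16-25 ALLOC][26-34 FREE]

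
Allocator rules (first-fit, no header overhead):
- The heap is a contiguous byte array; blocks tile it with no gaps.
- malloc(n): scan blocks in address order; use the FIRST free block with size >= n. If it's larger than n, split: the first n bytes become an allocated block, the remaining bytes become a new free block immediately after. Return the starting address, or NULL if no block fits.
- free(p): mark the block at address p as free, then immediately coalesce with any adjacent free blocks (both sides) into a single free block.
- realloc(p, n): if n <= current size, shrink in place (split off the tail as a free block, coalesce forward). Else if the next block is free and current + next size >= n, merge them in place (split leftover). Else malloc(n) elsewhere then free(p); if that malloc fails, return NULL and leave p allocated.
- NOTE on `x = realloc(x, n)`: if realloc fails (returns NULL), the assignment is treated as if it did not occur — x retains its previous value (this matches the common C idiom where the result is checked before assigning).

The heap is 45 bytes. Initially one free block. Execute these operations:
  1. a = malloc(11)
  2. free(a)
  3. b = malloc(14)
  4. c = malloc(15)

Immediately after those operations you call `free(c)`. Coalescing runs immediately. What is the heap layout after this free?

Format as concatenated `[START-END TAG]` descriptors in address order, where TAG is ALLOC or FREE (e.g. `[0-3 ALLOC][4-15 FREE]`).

Op 1: a = malloc(11) -> a = 0; heap: [0-10 ALLOC][11-44 FREE]
Op 2: free(a) -> (freed a); heap: [0-44 FREE]
Op 3: b = malloc(14) -> b = 0; heap: [0-13 ALLOC][14-44 FREE]
Op 4: c = malloc(15) -> c = 14; heap: [0-13 ALLOC][14-28 ALLOC][29-44 FREE]
free(c): c = 14 -> block [14-28 ALLOC]; mark free, coalesce with adjacent free neighbors -> [0-13 ALLOC][14-44 FREE]

Answer: [0-13 ALLOC][14-44 FREE]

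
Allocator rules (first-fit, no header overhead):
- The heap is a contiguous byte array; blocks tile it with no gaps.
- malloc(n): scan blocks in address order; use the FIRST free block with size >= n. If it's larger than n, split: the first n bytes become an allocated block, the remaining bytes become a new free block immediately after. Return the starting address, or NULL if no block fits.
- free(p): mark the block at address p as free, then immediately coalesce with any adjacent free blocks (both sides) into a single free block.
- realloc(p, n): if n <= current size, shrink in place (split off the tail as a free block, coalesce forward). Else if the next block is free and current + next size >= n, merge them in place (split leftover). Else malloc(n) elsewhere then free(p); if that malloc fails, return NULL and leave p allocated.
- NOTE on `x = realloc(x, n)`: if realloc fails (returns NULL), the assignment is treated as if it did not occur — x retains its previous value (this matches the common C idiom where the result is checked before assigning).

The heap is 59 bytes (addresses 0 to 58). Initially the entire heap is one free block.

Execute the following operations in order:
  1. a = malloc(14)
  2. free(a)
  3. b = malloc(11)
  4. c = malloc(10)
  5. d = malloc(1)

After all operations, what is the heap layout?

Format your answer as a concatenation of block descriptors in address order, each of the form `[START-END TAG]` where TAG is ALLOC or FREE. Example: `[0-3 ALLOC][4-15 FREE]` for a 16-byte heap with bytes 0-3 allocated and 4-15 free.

Answer: [0-10 ALLOC][11-20 ALLOC][21-21 ALLOC][22-58 FREE]

Derivation:
Op 1: a = malloc(14) -> a = 0; heap: [0-13 ALLOC][14-58 FREE]
Op 2: free(a) -> (freed a); heap: [0-58 FREE]
Op 3: b = malloc(11) -> b = 0; heap: [0-10 ALLOC][11-58 FREE]
Op 4: c = malloc(10) -> c = 11; heap: [0-10 ALLOC][11-20 ALLOC][21-58 FREE]
Op 5: d = malloc(1) -> d = 21; heap: [0-10 ALLOC][11-20 ALLOC][21-21 ALLOC][22-58 FREE]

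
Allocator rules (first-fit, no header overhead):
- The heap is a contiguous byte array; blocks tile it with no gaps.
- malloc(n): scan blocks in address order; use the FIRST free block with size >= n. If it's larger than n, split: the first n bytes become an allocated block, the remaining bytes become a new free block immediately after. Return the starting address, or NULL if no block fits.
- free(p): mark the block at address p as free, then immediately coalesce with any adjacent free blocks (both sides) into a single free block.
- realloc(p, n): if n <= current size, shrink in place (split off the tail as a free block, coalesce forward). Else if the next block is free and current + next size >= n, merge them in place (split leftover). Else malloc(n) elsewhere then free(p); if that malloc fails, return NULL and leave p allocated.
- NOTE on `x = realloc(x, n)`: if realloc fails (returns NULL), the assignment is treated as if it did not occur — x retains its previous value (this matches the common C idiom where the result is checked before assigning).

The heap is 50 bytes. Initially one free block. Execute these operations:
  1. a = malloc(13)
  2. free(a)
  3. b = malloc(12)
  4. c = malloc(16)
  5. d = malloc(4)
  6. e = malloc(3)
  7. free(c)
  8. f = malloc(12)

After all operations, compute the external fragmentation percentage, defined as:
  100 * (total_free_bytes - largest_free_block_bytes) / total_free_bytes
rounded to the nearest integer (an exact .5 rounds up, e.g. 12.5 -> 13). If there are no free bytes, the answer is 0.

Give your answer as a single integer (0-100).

Answer: 21

Derivation:
Op 1: a = malloc(13) -> a = 0; heap: [0-12 ALLOC][13-49 FREE]
Op 2: free(a) -> (freed a); heap: [0-49 FREE]
Op 3: b = malloc(12) -> b = 0; heap: [0-11 ALLOC][12-49 FREE]
Op 4: c = malloc(16) -> c = 12; heap: [0-11 ALLOC][12-27 ALLOC][28-49 FREE]
Op 5: d = malloc(4) -> d = 28; heap: [0-11 ALLOC][12-27 ALLOC][28-31 ALLOC][32-49 FREE]
Op 6: e = malloc(3) -> e = 32; heap: [0-11 ALLOC][12-27 ALLOC][28-31 ALLOC][32-34 ALLOC][35-49 FREE]
Op 7: free(c) -> (freed c); heap: [0-11 ALLOC][12-27 FREE][28-31 ALLOC][32-34 ALLOC][35-49 FREE]
Op 8: f = malloc(12) -> f = 12; heap: [0-11 ALLOC][12-23 ALLOC][24-27 FREE][28-31 ALLOC][32-34 ALLOC][35-49 FREE]
Free blocks: [4 15] total_free=19 largest=15 -> 100*(19-15)/19 = 400/19 ≈ 21.053 -> rounds to 21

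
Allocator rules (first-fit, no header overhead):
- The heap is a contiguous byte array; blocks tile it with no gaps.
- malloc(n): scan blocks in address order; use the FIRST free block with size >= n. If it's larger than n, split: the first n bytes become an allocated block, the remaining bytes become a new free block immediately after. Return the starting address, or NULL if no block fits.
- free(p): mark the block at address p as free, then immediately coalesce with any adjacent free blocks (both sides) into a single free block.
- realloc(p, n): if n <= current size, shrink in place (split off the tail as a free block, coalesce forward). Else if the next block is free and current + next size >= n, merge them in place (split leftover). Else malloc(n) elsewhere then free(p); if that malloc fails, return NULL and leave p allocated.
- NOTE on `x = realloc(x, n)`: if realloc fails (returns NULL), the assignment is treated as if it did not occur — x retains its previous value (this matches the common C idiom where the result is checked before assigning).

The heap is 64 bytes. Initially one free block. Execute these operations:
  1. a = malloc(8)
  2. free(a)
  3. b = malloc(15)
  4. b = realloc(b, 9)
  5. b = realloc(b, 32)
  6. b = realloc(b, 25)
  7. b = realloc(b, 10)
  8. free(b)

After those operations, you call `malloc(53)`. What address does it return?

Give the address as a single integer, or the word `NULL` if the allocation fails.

Op 1: a = malloc(8) -> a = 0; heap: [0-7 ALLOC][8-63 FREE]
Op 2: free(a) -> (freed a); heap: [0-63 FREE]
Op 3: b = malloc(15) -> b = 0; heap: [0-14 ALLOC][15-63 FREE]
Op 4: b = realloc(b, 9) -> b = 0; heap: [0-8 ALLOC][9-63 FREE]
Op 5: b = realloc(b, 32) -> b = 0; heap: [0-31 ALLOC][32-63 FREE]
Op 6: b = realloc(b, 25) -> b = 0; heap: [0-24 ALLOC][25-63 FREE]
Op 7: b = realloc(b, 10) -> b = 0; heap: [0-9 ALLOC][10-63 FREE]
Op 8: free(b) -> (freed b); heap: [0-63 FREE]
malloc(53): first-fit scan over [0-63 FREE] -> 0

Answer: 0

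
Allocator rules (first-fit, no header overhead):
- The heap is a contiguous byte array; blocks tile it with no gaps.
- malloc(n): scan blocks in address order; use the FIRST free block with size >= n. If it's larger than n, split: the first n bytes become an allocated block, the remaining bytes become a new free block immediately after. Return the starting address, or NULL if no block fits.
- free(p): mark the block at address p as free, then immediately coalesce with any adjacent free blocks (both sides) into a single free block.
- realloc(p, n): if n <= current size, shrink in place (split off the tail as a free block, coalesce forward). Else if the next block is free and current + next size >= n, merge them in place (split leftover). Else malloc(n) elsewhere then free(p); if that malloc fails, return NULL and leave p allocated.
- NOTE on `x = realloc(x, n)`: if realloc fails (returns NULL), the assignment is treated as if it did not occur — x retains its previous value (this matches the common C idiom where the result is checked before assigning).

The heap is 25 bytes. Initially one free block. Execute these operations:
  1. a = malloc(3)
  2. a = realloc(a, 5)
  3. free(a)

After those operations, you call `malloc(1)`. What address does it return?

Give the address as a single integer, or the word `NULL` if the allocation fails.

Answer: 0

Derivation:
Op 1: a = malloc(3) -> a = 0; heap: [0-2 ALLOC][3-24 FREE]
Op 2: a = realloc(a, 5) -> a = 0; heap: [0-4 ALLOC][5-24 FREE]
Op 3: free(a) -> (freed a); heap: [0-24 FREE]
malloc(1): first-fit scan over [0-24 FREE] -> 0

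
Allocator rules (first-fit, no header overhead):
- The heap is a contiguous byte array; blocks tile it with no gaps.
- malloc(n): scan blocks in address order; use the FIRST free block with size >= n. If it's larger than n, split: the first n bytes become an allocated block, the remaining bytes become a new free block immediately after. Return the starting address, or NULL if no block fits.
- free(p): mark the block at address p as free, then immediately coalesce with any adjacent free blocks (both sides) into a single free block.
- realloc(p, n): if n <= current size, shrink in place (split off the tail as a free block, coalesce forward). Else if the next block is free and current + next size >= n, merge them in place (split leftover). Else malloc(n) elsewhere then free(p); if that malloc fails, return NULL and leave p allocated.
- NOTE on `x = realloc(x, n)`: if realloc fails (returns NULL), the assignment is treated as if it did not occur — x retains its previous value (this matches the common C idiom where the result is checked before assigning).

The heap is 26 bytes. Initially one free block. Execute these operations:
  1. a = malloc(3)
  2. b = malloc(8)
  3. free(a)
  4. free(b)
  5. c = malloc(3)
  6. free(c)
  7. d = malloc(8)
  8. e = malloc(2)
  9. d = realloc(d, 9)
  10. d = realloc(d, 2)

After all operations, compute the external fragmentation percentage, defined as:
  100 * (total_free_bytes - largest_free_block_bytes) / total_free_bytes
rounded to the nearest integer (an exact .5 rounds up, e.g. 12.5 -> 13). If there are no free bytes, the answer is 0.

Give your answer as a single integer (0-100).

Answer: 36

Derivation:
Op 1: a = malloc(3) -> a = 0; heap: [0-2 ALLOC][3-25 FREE]
Op 2: b = malloc(8) -> b = 3; heap: [0-2 ALLOC][3-10 ALLOC][11-25 FREE]
Op 3: free(a) -> (freed a); heap: [0-2 FREE][3-10 ALLOC][11-25 FREE]
Op 4: free(b) -> (freed b); heap: [0-25 FREE]
Op 5: c = malloc(3) -> c = 0; heap: [0-2 ALLOC][3-25 FREE]
Op 6: free(c) -> (freed c); heap: [0-25 FREE]
Op 7: d = malloc(8) -> d = 0; heap: [0-7 ALLOC][8-25 FREE]
Op 8: e = malloc(2) -> e = 8; heap: [0-7 ALLOC][8-9 ALLOC][10-25 FREE]
Op 9: d = realloc(d, 9) -> d = 10; heap: [0-7 FREE][8-9 ALLOC][10-18 ALLOC][19-25 FREE]
Op 10: d = realloc(d, 2) -> d = 10; heap: [0-7 FREE][8-9 ALLOC][10-11 ALLOC][12-25 FREE]
Free blocks: [8 14] total_free=22 largest=14 -> 100*(22-14)/22 = 800/22 ≈ 36.364 -> rounds to 36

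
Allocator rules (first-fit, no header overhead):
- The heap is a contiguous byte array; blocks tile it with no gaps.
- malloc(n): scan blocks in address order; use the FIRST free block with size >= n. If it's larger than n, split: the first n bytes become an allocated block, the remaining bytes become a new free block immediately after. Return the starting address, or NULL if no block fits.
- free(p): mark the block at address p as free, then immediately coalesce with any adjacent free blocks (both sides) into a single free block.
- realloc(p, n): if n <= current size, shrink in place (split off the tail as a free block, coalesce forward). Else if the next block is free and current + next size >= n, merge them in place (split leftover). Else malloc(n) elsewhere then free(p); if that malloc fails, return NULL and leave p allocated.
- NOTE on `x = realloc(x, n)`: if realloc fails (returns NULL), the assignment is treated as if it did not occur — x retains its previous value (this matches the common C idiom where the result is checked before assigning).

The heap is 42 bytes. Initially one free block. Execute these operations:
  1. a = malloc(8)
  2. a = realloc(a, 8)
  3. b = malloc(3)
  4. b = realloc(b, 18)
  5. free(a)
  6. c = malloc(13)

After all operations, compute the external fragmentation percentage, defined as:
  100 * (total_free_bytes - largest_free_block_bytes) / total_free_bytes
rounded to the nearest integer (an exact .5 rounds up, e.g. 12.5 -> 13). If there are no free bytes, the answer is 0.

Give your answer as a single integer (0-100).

Op 1: a = malloc(8) -> a = 0; heap: [0-7 ALLOC][8-41 FREE]
Op 2: a = realloc(a, 8) -> a = 0; heap: [0-7 ALLOC][8-41 FREE]
Op 3: b = malloc(3) -> b = 8; heap: [0-7 ALLOC][8-10 ALLOC][11-41 FREE]
Op 4: b = realloc(b, 18) -> b = 8; heap: [0-7 ALLOC][8-25 ALLOC][26-41 FREE]
Op 5: free(a) -> (freed a); heap: [0-7 FREE][8-25 ALLOC][26-41 FREE]
Op 6: c = malloc(13) -> c = 26; heap: [0-7 FREE][8-25 ALLOC][26-38 ALLOC][39-41 FREE]
Free blocks: [8 3] total_free=11 largest=8 -> 100*(11-8)/11 = 300/11 ≈ 27.273 -> rounds to 27

Answer: 27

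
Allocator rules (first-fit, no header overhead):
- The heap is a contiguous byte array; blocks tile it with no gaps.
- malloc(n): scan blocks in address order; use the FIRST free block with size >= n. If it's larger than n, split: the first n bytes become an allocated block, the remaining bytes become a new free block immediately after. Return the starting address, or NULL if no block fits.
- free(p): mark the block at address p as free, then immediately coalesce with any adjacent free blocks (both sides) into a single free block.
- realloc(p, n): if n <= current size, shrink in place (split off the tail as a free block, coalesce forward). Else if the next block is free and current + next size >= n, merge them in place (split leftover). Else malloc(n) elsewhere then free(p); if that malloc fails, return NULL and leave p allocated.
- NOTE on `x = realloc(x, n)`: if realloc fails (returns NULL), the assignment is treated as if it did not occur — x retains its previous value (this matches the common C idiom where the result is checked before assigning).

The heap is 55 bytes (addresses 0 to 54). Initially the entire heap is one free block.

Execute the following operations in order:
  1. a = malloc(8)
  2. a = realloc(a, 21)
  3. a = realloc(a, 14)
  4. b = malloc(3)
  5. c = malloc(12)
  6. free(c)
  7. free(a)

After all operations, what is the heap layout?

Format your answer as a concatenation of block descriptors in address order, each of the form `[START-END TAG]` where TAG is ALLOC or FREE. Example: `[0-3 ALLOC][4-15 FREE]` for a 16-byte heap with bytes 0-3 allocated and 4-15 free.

Op 1: a = malloc(8) -> a = 0; heap: [0-7 ALLOC][8-54 FREE]
Op 2: a = realloc(a, 21) -> a = 0; heap: [0-20 ALLOC][21-54 FREE]
Op 3: a = realloc(a, 14) -> a = 0; heap: [0-13 ALLOC][14-54 FREE]
Op 4: b = malloc(3) -> b = 14; heap: [0-13 ALLOC][14-16 ALLOC][17-54 FREE]
Op 5: c = malloc(12) -> c = 17; heap: [0-13 ALLOC][14-16 ALLOC][17-28 ALLOC][29-54 FREE]
Op 6: free(c) -> (freed c); heap: [0-13 ALLOC][14-16 ALLOC][17-54 FREE]
Op 7: free(a) -> (freed a); heap: [0-13 FREE][14-16 ALLOC][17-54 FREE]

Answer: [0-13 FREE][14-16 ALLOC][17-54 FREE]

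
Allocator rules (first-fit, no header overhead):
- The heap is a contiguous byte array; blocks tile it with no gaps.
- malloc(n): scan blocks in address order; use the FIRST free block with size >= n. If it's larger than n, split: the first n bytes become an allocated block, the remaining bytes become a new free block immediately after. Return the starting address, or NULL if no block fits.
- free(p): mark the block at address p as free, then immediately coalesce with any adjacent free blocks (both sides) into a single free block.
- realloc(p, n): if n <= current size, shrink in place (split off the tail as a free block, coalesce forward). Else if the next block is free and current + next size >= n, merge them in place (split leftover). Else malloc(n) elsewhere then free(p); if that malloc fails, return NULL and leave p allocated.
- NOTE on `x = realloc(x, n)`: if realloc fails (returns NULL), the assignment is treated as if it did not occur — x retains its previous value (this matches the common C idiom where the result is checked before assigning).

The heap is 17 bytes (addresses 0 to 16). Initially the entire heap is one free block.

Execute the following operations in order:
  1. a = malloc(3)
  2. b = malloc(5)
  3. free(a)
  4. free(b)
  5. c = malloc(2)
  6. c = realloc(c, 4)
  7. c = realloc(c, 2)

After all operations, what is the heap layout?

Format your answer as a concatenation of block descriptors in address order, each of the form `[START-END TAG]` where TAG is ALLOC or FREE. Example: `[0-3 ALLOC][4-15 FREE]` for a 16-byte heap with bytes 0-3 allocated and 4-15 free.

Answer: [0-1 ALLOC][2-16 FREE]

Derivation:
Op 1: a = malloc(3) -> a = 0; heap: [0-2 ALLOC][3-16 FREE]
Op 2: b = malloc(5) -> b = 3; heap: [0-2 ALLOC][3-7 ALLOC][8-16 FREE]
Op 3: free(a) -> (freed a); heap: [0-2 FREE][3-7 ALLOC][8-16 FREE]
Op 4: free(b) -> (freed b); heap: [0-16 FREE]
Op 5: c = malloc(2) -> c = 0; heap: [0-1 ALLOC][2-16 FREE]
Op 6: c = realloc(c, 4) -> c = 0; heap: [0-3 ALLOC][4-16 FREE]
Op 7: c = realloc(c, 2) -> c = 0; heap: [0-1 ALLOC][2-16 FREE]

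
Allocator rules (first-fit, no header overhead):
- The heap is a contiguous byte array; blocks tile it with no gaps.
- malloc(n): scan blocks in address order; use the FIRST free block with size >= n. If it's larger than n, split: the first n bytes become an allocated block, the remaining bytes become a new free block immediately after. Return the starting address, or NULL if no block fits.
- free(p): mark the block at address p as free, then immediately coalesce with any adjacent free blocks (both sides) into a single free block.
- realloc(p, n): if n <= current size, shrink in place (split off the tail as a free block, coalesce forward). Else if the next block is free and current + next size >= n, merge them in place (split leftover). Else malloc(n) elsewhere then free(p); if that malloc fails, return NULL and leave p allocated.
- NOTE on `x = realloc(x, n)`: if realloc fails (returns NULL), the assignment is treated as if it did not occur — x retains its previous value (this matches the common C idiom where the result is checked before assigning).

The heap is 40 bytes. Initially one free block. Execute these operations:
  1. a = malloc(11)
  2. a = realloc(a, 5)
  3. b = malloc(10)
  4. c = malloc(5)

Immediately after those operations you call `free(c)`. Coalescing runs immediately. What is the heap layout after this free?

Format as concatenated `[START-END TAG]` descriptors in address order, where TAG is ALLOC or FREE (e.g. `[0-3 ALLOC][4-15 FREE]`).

Op 1: a = malloc(11) -> a = 0; heap: [0-10 ALLOC][11-39 FREE]
Op 2: a = realloc(a, 5) -> a = 0; heap: [0-4 ALLOC][5-39 FREE]
Op 3: b = malloc(10) -> b = 5; heap: [0-4 ALLOC][5-14 ALLOC][15-39 FREE]
Op 4: c = malloc(5) -> c = 15; heap: [0-4 ALLOC][5-14 ALLOC][15-19 ALLOC][20-39 FREE]
free(c): c = 15 -> block [15-19 ALLOC]; mark free, coalesce with adjacent free neighbors -> [0-4 ALLOC][5-14 ALLOC][15-39 FREE]

Answer: [0-4 ALLOC][5-14 ALLOC][15-39 FREE]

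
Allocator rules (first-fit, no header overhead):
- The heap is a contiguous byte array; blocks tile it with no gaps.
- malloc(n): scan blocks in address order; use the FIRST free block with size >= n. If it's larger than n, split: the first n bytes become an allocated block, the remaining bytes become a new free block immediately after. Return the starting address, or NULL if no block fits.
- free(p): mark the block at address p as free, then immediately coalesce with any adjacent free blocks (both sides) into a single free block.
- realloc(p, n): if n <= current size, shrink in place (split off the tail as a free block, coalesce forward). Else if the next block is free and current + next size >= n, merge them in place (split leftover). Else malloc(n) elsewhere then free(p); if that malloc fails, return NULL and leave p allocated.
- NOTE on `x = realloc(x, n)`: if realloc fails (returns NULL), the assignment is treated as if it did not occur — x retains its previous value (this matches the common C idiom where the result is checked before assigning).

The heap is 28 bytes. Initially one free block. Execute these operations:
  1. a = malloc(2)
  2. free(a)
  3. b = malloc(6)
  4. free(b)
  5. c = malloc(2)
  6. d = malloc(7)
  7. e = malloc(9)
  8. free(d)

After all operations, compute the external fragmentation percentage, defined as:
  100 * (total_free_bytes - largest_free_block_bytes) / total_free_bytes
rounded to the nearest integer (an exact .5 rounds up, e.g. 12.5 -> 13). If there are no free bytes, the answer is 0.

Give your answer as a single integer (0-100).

Op 1: a = malloc(2) -> a = 0; heap: [0-1 ALLOC][2-27 FREE]
Op 2: free(a) -> (freed a); heap: [0-27 FREE]
Op 3: b = malloc(6) -> b = 0; heap: [0-5 ALLOC][6-27 FREE]
Op 4: free(b) -> (freed b); heap: [0-27 FREE]
Op 5: c = malloc(2) -> c = 0; heap: [0-1 ALLOC][2-27 FREE]
Op 6: d = malloc(7) -> d = 2; heap: [0-1 ALLOC][2-8 ALLOC][9-27 FREE]
Op 7: e = malloc(9) -> e = 9; heap: [0-1 ALLOC][2-8 ALLOC][9-17 ALLOC][18-27 FREE]
Op 8: free(d) -> (freed d); heap: [0-1 ALLOC][2-8 FREE][9-17 ALLOC][18-27 FREE]
Free blocks: [7 10] total_free=17 largest=10 -> 100*(17-10)/17 = 700/17 ≈ 41.176 -> rounds to 41

Answer: 41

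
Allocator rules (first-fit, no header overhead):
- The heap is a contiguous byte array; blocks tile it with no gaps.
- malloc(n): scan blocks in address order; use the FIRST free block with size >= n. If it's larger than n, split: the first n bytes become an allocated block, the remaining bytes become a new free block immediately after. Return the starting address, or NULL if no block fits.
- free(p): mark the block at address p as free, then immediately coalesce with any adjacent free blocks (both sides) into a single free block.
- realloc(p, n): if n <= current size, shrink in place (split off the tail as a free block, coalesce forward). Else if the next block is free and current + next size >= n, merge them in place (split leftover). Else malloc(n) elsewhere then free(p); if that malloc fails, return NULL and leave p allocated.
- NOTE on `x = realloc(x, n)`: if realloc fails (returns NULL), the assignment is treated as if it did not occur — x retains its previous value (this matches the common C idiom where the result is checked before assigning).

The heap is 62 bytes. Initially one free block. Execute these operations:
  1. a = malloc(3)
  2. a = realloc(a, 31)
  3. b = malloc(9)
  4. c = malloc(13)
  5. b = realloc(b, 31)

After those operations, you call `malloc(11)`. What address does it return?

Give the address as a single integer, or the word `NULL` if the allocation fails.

Op 1: a = malloc(3) -> a = 0; heap: [0-2 ALLOC][3-61 FREE]
Op 2: a = realloc(a, 31) -> a = 0; heap: [0-30 ALLOC][31-61 FREE]
Op 3: b = malloc(9) -> b = 31; heap: [0-30 ALLOC][31-39 ALLOC][40-61 FREE]
Op 4: c = malloc(13) -> c = 40; heap: [0-30 ALLOC][31-39 ALLOC][40-52 ALLOC][53-61 FREE]
Op 5: b = realloc(b, 31) -> NULL (b unchanged); heap: [0-30 ALLOC][31-39 ALLOC][40-52 ALLOC][53-61 FREE]
malloc(11): first-fit scan over [0-30 ALLOC][31-39 ALLOC][40-52 ALLOC][53-61 FREE] -> NULL

Answer: NULL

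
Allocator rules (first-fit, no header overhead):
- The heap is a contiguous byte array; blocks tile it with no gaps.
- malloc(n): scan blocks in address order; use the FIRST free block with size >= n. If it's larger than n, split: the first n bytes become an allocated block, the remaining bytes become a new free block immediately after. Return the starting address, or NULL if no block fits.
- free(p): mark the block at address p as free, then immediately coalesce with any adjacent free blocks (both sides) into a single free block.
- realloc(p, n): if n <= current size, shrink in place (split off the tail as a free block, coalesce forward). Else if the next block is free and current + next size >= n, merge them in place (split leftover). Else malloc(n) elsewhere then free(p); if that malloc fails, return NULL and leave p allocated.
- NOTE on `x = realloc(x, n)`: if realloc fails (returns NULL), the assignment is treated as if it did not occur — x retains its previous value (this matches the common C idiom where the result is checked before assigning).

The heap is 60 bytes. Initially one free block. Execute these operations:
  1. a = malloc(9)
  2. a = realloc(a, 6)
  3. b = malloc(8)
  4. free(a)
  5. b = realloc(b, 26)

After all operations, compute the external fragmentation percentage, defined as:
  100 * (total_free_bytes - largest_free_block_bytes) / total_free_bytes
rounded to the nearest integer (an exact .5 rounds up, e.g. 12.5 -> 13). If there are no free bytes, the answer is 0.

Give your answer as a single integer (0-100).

Answer: 18

Derivation:
Op 1: a = malloc(9) -> a = 0; heap: [0-8 ALLOC][9-59 FREE]
Op 2: a = realloc(a, 6) -> a = 0; heap: [0-5 ALLOC][6-59 FREE]
Op 3: b = malloc(8) -> b = 6; heap: [0-5 ALLOC][6-13 ALLOC][14-59 FREE]
Op 4: free(a) -> (freed a); heap: [0-5 FREE][6-13 ALLOC][14-59 FREE]
Op 5: b = realloc(b, 26) -> b = 6; heap: [0-5 FREE][6-31 ALLOC][32-59 FREE]
Free blocks: [6 28] total_free=34 largest=28 -> 100*(34-28)/34 = 600/34 ≈ 17.647 -> rounds to 18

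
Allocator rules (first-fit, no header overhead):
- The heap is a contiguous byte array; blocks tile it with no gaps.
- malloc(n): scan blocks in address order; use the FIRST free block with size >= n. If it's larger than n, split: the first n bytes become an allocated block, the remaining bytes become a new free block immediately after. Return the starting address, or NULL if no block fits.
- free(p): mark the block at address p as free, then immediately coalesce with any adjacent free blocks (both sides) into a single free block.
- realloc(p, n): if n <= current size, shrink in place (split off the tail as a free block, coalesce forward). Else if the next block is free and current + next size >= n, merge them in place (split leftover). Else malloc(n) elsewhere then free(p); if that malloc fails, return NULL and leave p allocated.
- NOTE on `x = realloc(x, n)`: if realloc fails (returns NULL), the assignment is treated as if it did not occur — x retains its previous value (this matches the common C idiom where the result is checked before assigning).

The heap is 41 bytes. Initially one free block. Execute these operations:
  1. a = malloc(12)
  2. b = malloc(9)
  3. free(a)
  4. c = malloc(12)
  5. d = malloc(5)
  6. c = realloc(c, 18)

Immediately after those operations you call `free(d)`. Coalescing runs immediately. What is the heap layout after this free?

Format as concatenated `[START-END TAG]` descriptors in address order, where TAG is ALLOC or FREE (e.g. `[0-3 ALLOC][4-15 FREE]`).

Op 1: a = malloc(12) -> a = 0; heap: [0-11 ALLOC][12-40 FREE]
Op 2: b = malloc(9) -> b = 12; heap: [0-11 ALLOC][12-20 ALLOC][21-40 FREE]
Op 3: free(a) -> (freed a); heap: [0-11 FREE][12-20 ALLOC][21-40 FREE]
Op 4: c = malloc(12) -> c = 0; heap: [0-11 ALLOC][12-20 ALLOC][21-40 FREE]
Op 5: d = malloc(5) -> d = 21; heap: [0-11 ALLOC][12-20 ALLOC][21-25 ALLOC][26-40 FREE]
Op 6: c = realloc(c, 18) -> NULL (c unchanged); heap: [0-11 ALLOC][12-20 ALLOC][21-25 ALLOC][26-40 FREE]
free(d): d = 21 -> block [21-25 ALLOC]; mark free, coalesce with adjacent free neighbors -> [0-11 ALLOC][12-20 ALLOC][21-40 FREE]

Answer: [0-11 ALLOC][12-20 ALLOC][21-40 FREE]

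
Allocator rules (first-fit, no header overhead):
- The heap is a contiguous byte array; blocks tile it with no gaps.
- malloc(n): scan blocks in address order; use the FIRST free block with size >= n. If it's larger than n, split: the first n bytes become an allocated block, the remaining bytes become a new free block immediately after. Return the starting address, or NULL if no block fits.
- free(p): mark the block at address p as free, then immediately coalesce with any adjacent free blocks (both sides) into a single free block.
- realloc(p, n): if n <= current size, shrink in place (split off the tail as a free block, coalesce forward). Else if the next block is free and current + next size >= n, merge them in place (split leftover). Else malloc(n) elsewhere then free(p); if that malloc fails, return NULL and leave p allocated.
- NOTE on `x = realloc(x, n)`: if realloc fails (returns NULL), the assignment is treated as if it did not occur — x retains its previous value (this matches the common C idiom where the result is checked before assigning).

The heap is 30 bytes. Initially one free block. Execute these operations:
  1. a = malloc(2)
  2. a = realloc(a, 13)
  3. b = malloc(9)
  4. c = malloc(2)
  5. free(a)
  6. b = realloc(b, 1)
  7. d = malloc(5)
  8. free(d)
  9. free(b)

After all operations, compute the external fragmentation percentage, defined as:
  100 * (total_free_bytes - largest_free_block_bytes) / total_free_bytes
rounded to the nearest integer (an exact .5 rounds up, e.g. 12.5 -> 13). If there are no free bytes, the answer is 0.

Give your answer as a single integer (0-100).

Answer: 21

Derivation:
Op 1: a = malloc(2) -> a = 0; heap: [0-1 ALLOC][2-29 FREE]
Op 2: a = realloc(a, 13) -> a = 0; heap: [0-12 ALLOC][13-29 FREE]
Op 3: b = malloc(9) -> b = 13; heap: [0-12 ALLOC][13-21 ALLOC][22-29 FREE]
Op 4: c = malloc(2) -> c = 22; heap: [0-12 ALLOC][13-21 ALLOC][22-23 ALLOC][24-29 FREE]
Op 5: free(a) -> (freed a); heap: [0-12 FREE][13-21 ALLOC][22-23 ALLOC][24-29 FREE]
Op 6: b = realloc(b, 1) -> b = 13; heap: [0-12 FREE][13-13 ALLOC][14-21 FREE][22-23 ALLOC][24-29 FREE]
Op 7: d = malloc(5) -> d = 0; heap: [0-4 ALLOC][5-12 FREE][13-13 ALLOC][14-21 FREE][22-23 ALLOC][24-29 FREE]
Op 8: free(d) -> (freed d); heap: [0-12 FREE][13-13 ALLOC][14-21 FREE][22-23 ALLOC][24-29 FREE]
Op 9: free(b) -> (freed b); heap: [0-21 FREE][22-23 ALLOC][24-29 FREE]
Free blocks: [22 6] total_free=28 largest=22 -> 100*(28-22)/28 = 600/28 ≈ 21.429 -> rounds to 21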